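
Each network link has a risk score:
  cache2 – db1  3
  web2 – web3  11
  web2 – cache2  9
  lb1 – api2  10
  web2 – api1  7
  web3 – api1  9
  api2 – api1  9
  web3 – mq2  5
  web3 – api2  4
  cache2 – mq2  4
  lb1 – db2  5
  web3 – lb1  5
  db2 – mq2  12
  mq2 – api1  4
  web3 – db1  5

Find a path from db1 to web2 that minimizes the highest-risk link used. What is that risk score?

7

Some routes from db1 to web2:
db1 -> web3 -> mq2 -> api1 -> web2: max(5, 5, 4, 7) = 7
db1 -> web3 -> api1 -> mq2 -> cache2 -> web2: max(5, 9, 4, 4, 9) = 9
db1 -> web3 -> api1 -> web2: max(5, 9, 7) = 9
db1 -> cache2 -> mq2 -> api1 -> web2: max(3, 4, 4, 7) = 7
db1 -> web3 -> mq2 -> cache2 -> web2: max(5, 5, 4, 9) = 9
Best route has worst link 7.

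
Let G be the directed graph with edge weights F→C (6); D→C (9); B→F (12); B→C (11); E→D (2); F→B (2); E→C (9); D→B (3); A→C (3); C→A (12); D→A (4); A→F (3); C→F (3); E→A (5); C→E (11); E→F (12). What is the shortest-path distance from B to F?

12

Checking several routes:
B - C - A - F: 11 + 12 + 3 = 26
B - F: 12
B - C - F: 11 + 3 = 14
B - C - E - A - F: 11 + 11 + 5 + 3 = 30
The minimum is 12.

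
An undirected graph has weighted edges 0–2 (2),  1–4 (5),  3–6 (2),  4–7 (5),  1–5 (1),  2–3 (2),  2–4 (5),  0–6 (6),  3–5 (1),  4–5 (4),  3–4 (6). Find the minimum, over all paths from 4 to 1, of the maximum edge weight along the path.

4

Routes from 4 to 1:
4 → 5 → 1: max(4, 1) = 4
4 → 2 → 3 → 5 → 1: max(5, 2, 1, 1) = 5
4 → 3 → 5 → 1: max(6, 1, 1) = 6
4 → 1: max(5) = 5
4 → 2 → 0 → 6 → 3 → 5 → 1: max(5, 2, 6, 2, 1, 1) = 6
Smallest bottleneck: 4.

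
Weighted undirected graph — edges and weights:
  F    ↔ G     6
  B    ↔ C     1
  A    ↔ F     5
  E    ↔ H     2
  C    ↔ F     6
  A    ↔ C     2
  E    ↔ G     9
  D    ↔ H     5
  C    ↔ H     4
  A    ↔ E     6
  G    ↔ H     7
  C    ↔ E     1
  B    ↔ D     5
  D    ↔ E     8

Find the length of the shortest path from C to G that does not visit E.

11

Routes from C to G avoiding E:
C -> F -> G: 6 + 6 = 12
C -> H -> G: 4 + 7 = 11
C -> A -> F -> G: 2 + 5 + 6 = 13
C -> B -> D -> H -> G: 1 + 5 + 5 + 7 = 18
Shortest: 11.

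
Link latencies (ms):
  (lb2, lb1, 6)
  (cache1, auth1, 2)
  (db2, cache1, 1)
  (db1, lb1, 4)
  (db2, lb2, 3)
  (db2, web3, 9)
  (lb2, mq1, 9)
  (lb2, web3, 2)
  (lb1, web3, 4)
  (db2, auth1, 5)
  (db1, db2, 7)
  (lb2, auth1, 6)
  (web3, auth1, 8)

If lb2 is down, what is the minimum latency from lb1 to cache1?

12

Checking several routes:
lb1 - db1 - db2 - auth1 - cache1: 4 + 7 + 5 + 2 = 18
lb1 - web3 - db2 - auth1 - cache1: 4 + 9 + 5 + 2 = 20
lb1 - web3 - db2 - cache1: 4 + 9 + 1 = 14
lb1 - db1 - db2 - cache1: 4 + 7 + 1 = 12
lb1 - web3 - auth1 - db2 - cache1: 4 + 8 + 5 + 1 = 18
lb1 - web3 - auth1 - cache1: 4 + 8 + 2 = 14
Shortest: 12 ms.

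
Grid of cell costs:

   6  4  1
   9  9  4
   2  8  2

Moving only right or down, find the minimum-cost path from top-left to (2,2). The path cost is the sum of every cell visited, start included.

17

One optimal route is r0c0→r0c1→r0c2→r1c2→r2c2.
Its cost is 6 + 4 + 1 + 4 + 2 = 17.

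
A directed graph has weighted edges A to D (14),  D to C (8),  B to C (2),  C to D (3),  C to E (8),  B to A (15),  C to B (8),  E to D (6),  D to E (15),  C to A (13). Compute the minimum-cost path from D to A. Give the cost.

Candidate routes:
D-C-B-A: 8 + 8 + 15 = 31
D-C-A: 8 + 13 = 21
Shortest: 21.

21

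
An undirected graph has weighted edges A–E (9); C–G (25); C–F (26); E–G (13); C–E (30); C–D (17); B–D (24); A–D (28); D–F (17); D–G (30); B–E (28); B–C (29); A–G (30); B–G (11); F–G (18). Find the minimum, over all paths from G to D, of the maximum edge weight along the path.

18

Some routes from G to D:
G - C - F - D: max(25, 26, 17) = 26
G - C - D: max(25, 17) = 25
G - F - D: max(18, 17) = 18
G - B - D: max(11, 24) = 24
G - E - A - D: max(13, 9, 28) = 28
G - F - C - D: max(18, 26, 17) = 26
Best route has worst link 18.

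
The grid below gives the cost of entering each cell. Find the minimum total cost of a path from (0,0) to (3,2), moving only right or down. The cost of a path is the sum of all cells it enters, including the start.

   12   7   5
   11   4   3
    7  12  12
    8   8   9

47

Take r0c0 r0c1 r1c1 r1c2 r2c2 r3c2 for a total of 12 + 7 + 4 + 3 + 12 + 9 = 47.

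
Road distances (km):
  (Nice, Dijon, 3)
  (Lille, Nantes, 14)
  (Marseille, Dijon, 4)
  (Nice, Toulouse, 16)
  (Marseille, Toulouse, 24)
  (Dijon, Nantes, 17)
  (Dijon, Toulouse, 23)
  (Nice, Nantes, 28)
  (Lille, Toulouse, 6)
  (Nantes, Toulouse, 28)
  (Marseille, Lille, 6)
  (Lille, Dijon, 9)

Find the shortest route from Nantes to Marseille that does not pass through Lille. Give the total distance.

Some routes from Nantes to Marseille avoiding Lille:
Nantes -> Toulouse -> Nice -> Dijon -> Marseille: 28 + 16 + 3 + 4 = 51
Nantes -> Nice -> Dijon -> Marseille: 28 + 3 + 4 = 35
Nantes -> Toulouse -> Marseille: 28 + 24 = 52
Nantes -> Dijon -> Marseille: 17 + 4 = 21
The minimum is 21 km.

21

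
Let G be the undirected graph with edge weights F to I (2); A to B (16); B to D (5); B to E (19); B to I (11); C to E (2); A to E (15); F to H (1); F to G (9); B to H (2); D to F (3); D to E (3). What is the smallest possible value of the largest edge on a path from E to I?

3

A few of the E→I routes:
E→D→B→I: max(3, 5, 11) = 11
E→D→F→H→B→I: max(3, 3, 1, 2, 11) = 11
E→D→F→I: max(3, 3, 2) = 3
E→D→B→H→F→I: max(3, 5, 2, 1, 2) = 5
Best route has worst link 3.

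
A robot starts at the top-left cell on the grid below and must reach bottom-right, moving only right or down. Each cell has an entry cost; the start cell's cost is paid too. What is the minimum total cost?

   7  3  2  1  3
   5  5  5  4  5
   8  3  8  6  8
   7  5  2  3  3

Take (0,0) (0,1) (0,2) (0,3) (1,3) (2,3) (3,3) (3,4) for a total of 7 + 3 + 2 + 1 + 4 + 6 + 3 + 3 = 29.
For comparison, the top-then-right route costs 32.

29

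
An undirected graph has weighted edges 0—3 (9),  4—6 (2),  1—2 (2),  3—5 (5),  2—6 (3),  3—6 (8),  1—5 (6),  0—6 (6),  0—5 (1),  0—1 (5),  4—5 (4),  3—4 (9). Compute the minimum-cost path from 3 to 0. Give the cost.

Some routes from 3 to 0:
3 -> 6 -> 0: 8 + 6 = 14
3 -> 5 -> 0: 5 + 1 = 6
3 -> 4 -> 5 -> 0: 9 + 4 + 1 = 14
3 -> 0: 9
The minimum is 6.

6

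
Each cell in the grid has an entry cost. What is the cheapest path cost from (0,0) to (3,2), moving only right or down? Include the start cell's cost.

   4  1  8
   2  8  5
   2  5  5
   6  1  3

Cheapest: r0c0 → r1c0 → r2c0 → r2c1 → r3c1 → r3c2
  4 + 2 + 2 + 5 + 1 + 3 = 17
(Top row then right column would cost 26.)

17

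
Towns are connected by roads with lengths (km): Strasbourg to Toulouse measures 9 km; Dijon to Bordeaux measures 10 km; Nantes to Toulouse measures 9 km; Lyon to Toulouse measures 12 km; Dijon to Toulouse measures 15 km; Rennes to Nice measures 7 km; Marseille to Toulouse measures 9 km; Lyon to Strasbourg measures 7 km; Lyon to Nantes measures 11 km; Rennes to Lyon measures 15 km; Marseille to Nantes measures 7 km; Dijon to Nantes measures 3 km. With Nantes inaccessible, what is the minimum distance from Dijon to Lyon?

27

Paths from Dijon to Lyon avoiding Nantes:
Dijon-Toulouse-Strasbourg-Lyon: 15 + 9 + 7 = 31
Dijon-Toulouse-Lyon: 15 + 12 = 27
The minimum is 27 km.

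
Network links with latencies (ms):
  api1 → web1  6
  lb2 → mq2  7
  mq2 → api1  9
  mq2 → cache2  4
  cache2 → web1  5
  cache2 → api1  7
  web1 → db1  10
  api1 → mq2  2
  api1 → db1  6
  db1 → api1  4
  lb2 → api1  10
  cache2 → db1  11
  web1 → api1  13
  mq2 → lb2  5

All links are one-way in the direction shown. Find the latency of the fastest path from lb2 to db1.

A few of the lb2→db1 routes:
lb2-mq2-api1-db1: 7 + 9 + 6 = 22
lb2-mq2-cache2-db1: 7 + 4 + 11 = 22
lb2-mq2-cache2-api1-db1: 7 + 4 + 7 + 6 = 24
lb2-api1-db1: 10 + 6 = 16
Best route has total 16 ms.

16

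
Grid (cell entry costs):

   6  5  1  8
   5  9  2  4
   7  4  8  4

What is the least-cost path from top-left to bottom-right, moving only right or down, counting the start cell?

22

Take r0c0 -> r0c1 -> r0c2 -> r1c2 -> r1c3 -> r2c3 for a total of 6 + 5 + 1 + 2 + 4 + 4 = 22.
For comparison, the top-then-right route costs 28.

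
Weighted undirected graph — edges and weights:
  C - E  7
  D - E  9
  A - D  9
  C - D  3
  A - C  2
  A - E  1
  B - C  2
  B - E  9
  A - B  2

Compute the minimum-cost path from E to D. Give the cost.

A few of the E→D routes:
E - A - C - D: 1 + 2 + 3 = 6
E - A - B - C - D: 1 + 2 + 2 + 3 = 8
E - D: 9
The minimum is 6.

6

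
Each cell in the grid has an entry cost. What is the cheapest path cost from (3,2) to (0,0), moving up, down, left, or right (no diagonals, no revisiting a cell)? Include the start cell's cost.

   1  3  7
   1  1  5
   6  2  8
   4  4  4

13

One optimal route is r3c2 -> r3c1 -> r2c1 -> r1c1 -> r1c0 -> r0c0.
Its cost is 4 + 4 + 2 + 1 + 1 + 1 = 13.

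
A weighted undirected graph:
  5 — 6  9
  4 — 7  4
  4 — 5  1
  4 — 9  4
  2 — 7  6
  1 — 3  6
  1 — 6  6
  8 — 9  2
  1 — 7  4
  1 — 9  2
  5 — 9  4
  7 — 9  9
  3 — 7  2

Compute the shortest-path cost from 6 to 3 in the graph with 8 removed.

Checking several routes:
6 -> 1 -> 7 -> 3: 6 + 4 + 2 = 12
6 -> 5 -> 4 -> 7 -> 3: 9 + 1 + 4 + 2 = 16
6 -> 1 -> 3: 6 + 6 = 12
Best route has total 12.

12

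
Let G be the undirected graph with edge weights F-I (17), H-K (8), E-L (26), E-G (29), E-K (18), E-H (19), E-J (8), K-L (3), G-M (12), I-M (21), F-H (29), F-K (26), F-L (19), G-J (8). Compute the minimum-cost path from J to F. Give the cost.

48

Checking several routes:
J → E → H → F: 8 + 19 + 29 = 56
J → E → H → K → L → F: 8 + 19 + 8 + 3 + 19 = 57
J → E → K → L → F: 8 + 18 + 3 + 19 = 48
J → G → M → I → F: 8 + 12 + 21 + 17 = 58
J → E → K → F: 8 + 18 + 26 = 52
J → E → L → F: 8 + 26 + 19 = 53
Shortest: 48.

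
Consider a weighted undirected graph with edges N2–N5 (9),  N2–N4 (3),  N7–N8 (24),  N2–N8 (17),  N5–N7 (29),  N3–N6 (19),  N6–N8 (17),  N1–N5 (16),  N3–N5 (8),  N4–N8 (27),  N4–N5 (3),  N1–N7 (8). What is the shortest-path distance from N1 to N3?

Comparing a few candidate routes:
N1 - N5 - N3: 16 + 8 = 24
N1 - N7 - N5 - N3: 8 + 29 + 8 = 45
N1 - N7 - N8 - N2 - N4 - N5 - N3: 8 + 24 + 17 + 3 + 3 + 8 = 63
Best route has total 24.

24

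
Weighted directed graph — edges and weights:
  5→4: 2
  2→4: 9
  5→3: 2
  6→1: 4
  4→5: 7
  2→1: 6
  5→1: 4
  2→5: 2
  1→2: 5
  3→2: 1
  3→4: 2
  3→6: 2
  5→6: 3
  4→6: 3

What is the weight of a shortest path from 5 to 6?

3

Some routes from 5 to 6:
5→3→2→4→6: 2 + 1 + 9 + 3 = 15
5→6: 3
5→3→4→6: 2 + 2 + 3 = 7
5→4→6: 2 + 3 = 5
5→3→6: 2 + 2 = 4
Best route has total 3.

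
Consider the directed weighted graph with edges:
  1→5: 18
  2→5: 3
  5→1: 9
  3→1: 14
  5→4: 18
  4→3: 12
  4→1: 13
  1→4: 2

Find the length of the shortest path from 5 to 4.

Routes from 5 to 4:
5→1→4: 9 + 2 = 11
5→4: 18
The minimum is 11.

11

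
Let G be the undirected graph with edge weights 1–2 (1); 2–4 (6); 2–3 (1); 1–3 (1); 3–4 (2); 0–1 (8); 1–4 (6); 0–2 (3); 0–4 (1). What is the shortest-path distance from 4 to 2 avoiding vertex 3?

Paths from 4 to 2 avoiding 3:
4-2: 6
4-0-1-2: 1 + 8 + 1 = 10
4-1-2: 6 + 1 = 7
4-0-2: 1 + 3 = 4
4-1-0-2: 6 + 8 + 3 = 17
Shortest: 4.

4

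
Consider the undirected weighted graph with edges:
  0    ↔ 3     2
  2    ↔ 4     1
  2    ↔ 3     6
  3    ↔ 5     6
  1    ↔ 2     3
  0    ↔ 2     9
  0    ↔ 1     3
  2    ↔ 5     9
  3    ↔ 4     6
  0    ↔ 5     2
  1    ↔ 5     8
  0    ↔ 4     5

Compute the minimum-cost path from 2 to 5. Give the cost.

Some routes from 2 to 5:
2→1→0→5: 3 + 3 + 2 = 8
2→4→0→5: 1 + 5 + 2 = 8
2→5: 9
2→3→0→5: 6 + 2 + 2 = 10
Best route has total 8.

8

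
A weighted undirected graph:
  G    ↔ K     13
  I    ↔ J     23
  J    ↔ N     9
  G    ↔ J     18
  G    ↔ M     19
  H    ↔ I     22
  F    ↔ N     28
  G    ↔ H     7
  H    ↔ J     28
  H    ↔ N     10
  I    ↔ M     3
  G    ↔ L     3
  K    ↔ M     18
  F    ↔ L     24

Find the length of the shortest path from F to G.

Checking several routes:
F→N→J→G: 28 + 9 + 18 = 55
F→N→J→H→G: 28 + 9 + 28 + 7 = 72
F→L→G: 24 + 3 = 27
F→N→J→I→M→G: 28 + 9 + 23 + 3 + 19 = 82
F→N→H→G: 28 + 10 + 7 = 45
F→N→H→I→M→G: 28 + 10 + 22 + 3 + 19 = 82
The minimum is 27.

27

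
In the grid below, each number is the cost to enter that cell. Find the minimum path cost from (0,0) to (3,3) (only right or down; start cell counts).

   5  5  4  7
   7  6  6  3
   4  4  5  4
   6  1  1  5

27

One optimal route is r0c0 → r0c1 → r1c1 → r2c1 → r3c1 → r3c2 → r3c3.
Its cost is 5 + 5 + 6 + 4 + 1 + 1 + 5 = 27.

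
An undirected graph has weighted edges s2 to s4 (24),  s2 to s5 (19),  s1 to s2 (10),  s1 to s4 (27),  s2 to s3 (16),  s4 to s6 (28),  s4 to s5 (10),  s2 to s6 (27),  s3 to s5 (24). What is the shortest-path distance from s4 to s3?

Comparing a few candidate routes:
s4→s6→s2→s3: 28 + 27 + 16 = 71
s4→s2→s5→s3: 24 + 19 + 24 = 67
s4→s5→s2→s3: 10 + 19 + 16 = 45
s4→s5→s3: 10 + 24 = 34
s4→s1→s2→s3: 27 + 10 + 16 = 53
s4→s2→s3: 24 + 16 = 40
The minimum is 34.

34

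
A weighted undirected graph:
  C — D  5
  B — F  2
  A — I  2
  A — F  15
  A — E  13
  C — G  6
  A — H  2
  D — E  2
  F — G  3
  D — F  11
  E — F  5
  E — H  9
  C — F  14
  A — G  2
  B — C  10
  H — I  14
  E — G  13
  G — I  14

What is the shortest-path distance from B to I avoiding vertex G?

Some routes from B to I avoiding G:
B→F→E→A→I: 2 + 5 + 13 + 2 = 22
B→F→A→I: 2 + 15 + 2 = 19
B→F→D→E→H→A→I: 2 + 11 + 2 + 9 + 2 + 2 = 28
B→F→E→H→I: 2 + 5 + 9 + 14 = 30
B→F→E→H→A→I: 2 + 5 + 9 + 2 + 2 = 20
Shortest: 19.

19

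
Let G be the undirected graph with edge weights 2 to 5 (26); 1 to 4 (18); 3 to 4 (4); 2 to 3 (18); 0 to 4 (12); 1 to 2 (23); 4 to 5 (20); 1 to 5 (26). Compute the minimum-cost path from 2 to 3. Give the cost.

Comparing a few candidate routes:
2→1→4→3: 23 + 18 + 4 = 45
2→3: 18
2→5→4→3: 26 + 20 + 4 = 50
2→1→5→4→3: 23 + 26 + 20 + 4 = 73
Shortest: 18.

18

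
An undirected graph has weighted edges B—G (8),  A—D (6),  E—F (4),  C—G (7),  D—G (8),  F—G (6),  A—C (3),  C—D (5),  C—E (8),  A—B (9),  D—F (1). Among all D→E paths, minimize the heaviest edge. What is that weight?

4

A few of the D→E routes:
D→C→G→F→E: max(5, 7, 6, 4) = 7
D→C→E: max(5, 8) = 8
D→F→E: max(1, 4) = 4
D→G→F→E: max(8, 6, 4) = 8
D→A→C→G→F→E: max(6, 3, 7, 6, 4) = 7
The minimum achievable maximum is 4.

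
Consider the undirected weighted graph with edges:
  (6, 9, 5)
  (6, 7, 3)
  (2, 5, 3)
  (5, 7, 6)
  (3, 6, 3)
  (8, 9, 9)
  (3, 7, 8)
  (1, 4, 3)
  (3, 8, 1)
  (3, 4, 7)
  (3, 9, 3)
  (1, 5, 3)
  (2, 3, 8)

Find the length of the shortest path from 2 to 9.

11

Checking several routes:
2→3→6→9: 8 + 3 + 5 = 16
2→5→7→6→9: 3 + 6 + 3 + 5 = 17
2→5→7→6→3→9: 3 + 6 + 3 + 3 + 3 = 18
2→3→8→9: 8 + 1 + 9 = 18
2→5→1→4→3→9: 3 + 3 + 3 + 7 + 3 = 19
2→3→9: 8 + 3 = 11
Shortest: 11.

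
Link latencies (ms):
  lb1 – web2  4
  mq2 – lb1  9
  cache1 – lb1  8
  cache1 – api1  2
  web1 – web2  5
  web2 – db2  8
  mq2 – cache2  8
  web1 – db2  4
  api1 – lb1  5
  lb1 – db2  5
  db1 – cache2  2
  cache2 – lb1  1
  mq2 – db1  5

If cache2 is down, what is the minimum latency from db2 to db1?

Candidate routes:
db2→web1→web2→lb1→mq2→db1: 4 + 5 + 4 + 9 + 5 = 27
db2→web2→lb1→mq2→db1: 8 + 4 + 9 + 5 = 26
db2→lb1→mq2→db1: 5 + 9 + 5 = 19
The minimum is 19 ms.

19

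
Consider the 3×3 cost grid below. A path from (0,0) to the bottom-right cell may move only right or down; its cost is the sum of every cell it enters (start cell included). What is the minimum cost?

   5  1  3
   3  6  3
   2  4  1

13

Path r0c0 → r0c1 → r0c2 → r1c2 → r2c2: 5 + 1 + 3 + 3 + 1 = 13.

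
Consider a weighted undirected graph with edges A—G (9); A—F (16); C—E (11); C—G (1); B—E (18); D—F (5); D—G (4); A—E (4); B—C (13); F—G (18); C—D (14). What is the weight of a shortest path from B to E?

Comparing a few candidate routes:
B → C → D → G → A → E: 13 + 14 + 4 + 9 + 4 = 44
B → C → G → A → E: 13 + 1 + 9 + 4 = 27
B → C → G → F → A → E: 13 + 1 + 18 + 16 + 4 = 52
B → C → E: 13 + 11 = 24
B → C → G → D → F → A → E: 13 + 1 + 4 + 5 + 16 + 4 = 43
B → E: 18
The minimum is 18.

18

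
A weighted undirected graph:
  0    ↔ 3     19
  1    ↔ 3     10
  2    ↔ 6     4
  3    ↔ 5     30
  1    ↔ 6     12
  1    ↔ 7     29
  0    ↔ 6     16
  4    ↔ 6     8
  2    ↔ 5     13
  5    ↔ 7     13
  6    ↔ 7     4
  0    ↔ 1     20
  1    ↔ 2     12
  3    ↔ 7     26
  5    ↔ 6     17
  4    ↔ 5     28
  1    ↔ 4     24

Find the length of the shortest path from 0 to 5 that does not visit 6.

45

A few of the 0→5 routes:
0→3→7→5: 19 + 26 + 13 = 58
0→1→3→5: 20 + 10 + 30 = 60
0→1→2→5: 20 + 12 + 13 = 45
0→3→5: 19 + 30 = 49
0→3→1→2→5: 19 + 10 + 12 + 13 = 54
Best route has total 45.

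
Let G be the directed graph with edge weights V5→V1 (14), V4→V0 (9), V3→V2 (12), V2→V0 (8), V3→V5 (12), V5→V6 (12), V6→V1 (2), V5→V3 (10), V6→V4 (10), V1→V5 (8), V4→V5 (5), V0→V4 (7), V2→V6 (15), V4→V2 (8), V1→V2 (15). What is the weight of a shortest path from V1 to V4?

Candidate routes:
V1 -> V5 -> V3 -> V2 -> V6 -> V4: 8 + 10 + 12 + 15 + 10 = 55
V1 -> V2 -> V0 -> V4: 15 + 8 + 7 = 30
V1 -> V5 -> V3 -> V2 -> V0 -> V4: 8 + 10 + 12 + 8 + 7 = 45
V1 -> V5 -> V6 -> V4: 8 + 12 + 10 = 30
V1 -> V2 -> V6 -> V4: 15 + 15 + 10 = 40
The minimum is 30.

30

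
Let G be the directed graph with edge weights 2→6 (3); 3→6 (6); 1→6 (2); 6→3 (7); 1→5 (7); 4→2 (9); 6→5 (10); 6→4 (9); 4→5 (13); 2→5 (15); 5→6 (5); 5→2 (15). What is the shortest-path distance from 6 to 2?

Paths from 6 to 2:
6→5→2: 10 + 15 = 25
6→4→5→2: 9 + 13 + 15 = 37
6→4→2: 9 + 9 = 18
Shortest: 18.

18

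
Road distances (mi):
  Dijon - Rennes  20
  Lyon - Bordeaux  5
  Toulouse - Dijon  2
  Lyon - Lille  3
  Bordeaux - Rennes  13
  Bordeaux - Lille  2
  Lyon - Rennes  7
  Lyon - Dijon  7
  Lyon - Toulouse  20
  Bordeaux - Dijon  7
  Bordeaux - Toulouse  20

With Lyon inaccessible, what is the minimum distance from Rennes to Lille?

15

Candidate routes:
Rennes -> Dijon -> Bordeaux -> Lille: 20 + 7 + 2 = 29
Rennes -> Dijon -> Toulouse -> Bordeaux -> Lille: 20 + 2 + 20 + 2 = 44
Rennes -> Bordeaux -> Lille: 13 + 2 = 15
Shortest: 15 mi.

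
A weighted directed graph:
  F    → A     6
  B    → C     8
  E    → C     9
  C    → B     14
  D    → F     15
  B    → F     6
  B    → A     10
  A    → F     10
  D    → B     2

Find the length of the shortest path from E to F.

29

Routes from E to F:
E-C-B-F: 9 + 14 + 6 = 29
E-C-B-A-F: 9 + 14 + 10 + 10 = 43
Best route has total 29.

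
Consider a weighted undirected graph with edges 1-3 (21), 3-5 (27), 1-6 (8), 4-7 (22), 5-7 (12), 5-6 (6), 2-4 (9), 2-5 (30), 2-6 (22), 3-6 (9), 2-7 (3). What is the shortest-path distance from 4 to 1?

38

Some routes from 4 to 1:
4→7→2→6→1: 22 + 3 + 22 + 8 = 55
4→2→5→6→1: 9 + 30 + 6 + 8 = 53
4→2→7→5→6→1: 9 + 3 + 12 + 6 + 8 = 38
4→2→7→5→6→3→1: 9 + 3 + 12 + 6 + 9 + 21 = 60
4→2→6→1: 9 + 22 + 8 = 39
4→7→5→6→1: 22 + 12 + 6 + 8 = 48
Best route has total 38.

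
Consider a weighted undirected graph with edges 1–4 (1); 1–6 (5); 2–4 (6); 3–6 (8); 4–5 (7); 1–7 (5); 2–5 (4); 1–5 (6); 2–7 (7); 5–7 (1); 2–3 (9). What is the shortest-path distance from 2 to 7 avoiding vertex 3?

A few of the 2→7 routes:
2→5→7: 4 + 1 = 5
2→7: 7
2→4→5→7: 6 + 7 + 1 = 14
2→5→1→7: 4 + 6 + 5 = 15
2→4→1→5→7: 6 + 1 + 6 + 1 = 14
2→4→1→7: 6 + 1 + 5 = 12
Best route has total 5.

5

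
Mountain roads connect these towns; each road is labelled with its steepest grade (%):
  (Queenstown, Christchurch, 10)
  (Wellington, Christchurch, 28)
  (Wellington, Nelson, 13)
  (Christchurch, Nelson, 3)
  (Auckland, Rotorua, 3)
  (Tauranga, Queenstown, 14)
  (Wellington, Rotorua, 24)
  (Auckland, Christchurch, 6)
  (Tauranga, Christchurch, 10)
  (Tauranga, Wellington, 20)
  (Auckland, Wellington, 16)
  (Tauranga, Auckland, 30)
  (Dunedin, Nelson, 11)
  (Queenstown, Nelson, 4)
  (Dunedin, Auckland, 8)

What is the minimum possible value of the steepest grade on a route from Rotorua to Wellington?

13

Checking several routes:
Rotorua → Auckland → Christchurch → Queenstown → Nelson → Wellington: max(3, 6, 10, 4, 13) = 13
Rotorua → Auckland → Dunedin → Nelson → Wellington: max(3, 8, 11, 13) = 13
Rotorua → Auckland → Christchurch → Tauranga → Queenstown → Nelson → Wellington: max(3, 6, 10, 14, 4, 13) = 14
Rotorua → Auckland → Christchurch → Nelson → Wellington: max(3, 6, 3, 13) = 13
The minimum achievable maximum is 13%.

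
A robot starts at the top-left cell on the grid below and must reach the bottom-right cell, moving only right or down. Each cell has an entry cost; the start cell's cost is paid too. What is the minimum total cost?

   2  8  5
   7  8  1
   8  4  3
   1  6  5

One optimal route is r0c0→r0c1→r0c2→r1c2→r2c2→r3c2.
Its cost is 2 + 8 + 5 + 1 + 3 + 5 = 24.

24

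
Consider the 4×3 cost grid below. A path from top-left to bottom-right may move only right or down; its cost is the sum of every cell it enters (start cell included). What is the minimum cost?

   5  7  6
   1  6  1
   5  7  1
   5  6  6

20

One optimal route is [0,0] -> [1,0] -> [1,1] -> [1,2] -> [2,2] -> [3,2].
Its cost is 5 + 1 + 6 + 1 + 1 + 6 = 20.
For comparison, the top-then-right route costs 26.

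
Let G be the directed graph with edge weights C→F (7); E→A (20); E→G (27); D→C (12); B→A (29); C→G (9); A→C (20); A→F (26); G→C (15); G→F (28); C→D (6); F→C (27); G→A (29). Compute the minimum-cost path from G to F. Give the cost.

22

Paths from G to F:
G - F: 28
G - C - F: 15 + 7 = 22
G - A - F: 29 + 26 = 55
G - A - C - F: 29 + 20 + 7 = 56
Shortest: 22.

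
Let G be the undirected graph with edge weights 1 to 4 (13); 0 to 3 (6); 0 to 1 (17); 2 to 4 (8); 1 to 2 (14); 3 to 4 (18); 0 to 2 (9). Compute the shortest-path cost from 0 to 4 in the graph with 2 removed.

Paths from 0 to 4 avoiding 2:
0 → 1 → 4: 17 + 13 = 30
0 → 3 → 4: 6 + 18 = 24
Best route has total 24.

24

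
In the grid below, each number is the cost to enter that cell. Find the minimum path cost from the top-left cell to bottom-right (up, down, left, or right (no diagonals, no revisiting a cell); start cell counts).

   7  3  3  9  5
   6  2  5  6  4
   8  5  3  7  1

Path (0,0) -> (0,1) -> (1,1) -> (1,2) -> (1,3) -> (1,4) -> (2,4): 7 + 3 + 2 + 5 + 6 + 4 + 1 = 28.

28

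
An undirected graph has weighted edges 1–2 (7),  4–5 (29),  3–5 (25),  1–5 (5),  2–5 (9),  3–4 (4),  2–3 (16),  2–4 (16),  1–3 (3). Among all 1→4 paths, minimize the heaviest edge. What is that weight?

Comparing a few candidate routes:
1 -> 3 -> 4: max(3, 4) = 4
1 -> 5 -> 2 -> 4: max(5, 9, 16) = 16
1 -> 5 -> 2 -> 3 -> 4: max(5, 9, 16, 4) = 16
1 -> 3 -> 2 -> 4: max(3, 16, 16) = 16
Best route has worst link 4.

4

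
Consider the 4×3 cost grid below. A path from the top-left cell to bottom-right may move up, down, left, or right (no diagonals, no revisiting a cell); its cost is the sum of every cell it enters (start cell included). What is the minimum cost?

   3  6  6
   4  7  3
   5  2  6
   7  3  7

24

One optimal route is [0,0]→[1,0]→[2,0]→[2,1]→[3,1]→[3,2].
Its cost is 3 + 4 + 5 + 2 + 3 + 7 = 24.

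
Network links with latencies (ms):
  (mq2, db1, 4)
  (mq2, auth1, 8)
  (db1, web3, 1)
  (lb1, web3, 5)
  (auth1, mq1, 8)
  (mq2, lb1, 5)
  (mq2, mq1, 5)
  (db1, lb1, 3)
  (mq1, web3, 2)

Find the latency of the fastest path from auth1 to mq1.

Comparing a few candidate routes:
auth1 → mq1: 8
auth1 → mq2 → lb1 → db1 → web3 → mq1: 8 + 5 + 3 + 1 + 2 = 19
auth1 → mq2 → mq1: 8 + 5 = 13
auth1 → mq2 → db1 → web3 → mq1: 8 + 4 + 1 + 2 = 15
Best route has total 8 ms.

8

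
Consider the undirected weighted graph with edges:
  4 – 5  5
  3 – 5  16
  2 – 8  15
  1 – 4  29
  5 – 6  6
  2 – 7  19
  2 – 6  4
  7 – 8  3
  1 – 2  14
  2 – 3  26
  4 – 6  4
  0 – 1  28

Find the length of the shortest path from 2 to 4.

Paths from 2 to 4:
2-3-5-6-4: 26 + 16 + 6 + 4 = 52
2-6-5-4: 4 + 6 + 5 = 15
2-3-5-4: 26 + 16 + 5 = 47
2-6-4: 4 + 4 = 8
2-1-4: 14 + 29 = 43
Best route has total 8.

8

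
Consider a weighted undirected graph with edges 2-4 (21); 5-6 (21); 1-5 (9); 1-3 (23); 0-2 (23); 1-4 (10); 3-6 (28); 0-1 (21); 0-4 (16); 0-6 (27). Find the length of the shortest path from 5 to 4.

A few of the 5→4 routes:
5-1-4: 9 + 10 = 19
5-6-0-4: 21 + 27 + 16 = 64
5-1-0-4: 9 + 21 + 16 = 46
5-1-0-2-4: 9 + 21 + 23 + 21 = 74
Best route has total 19.

19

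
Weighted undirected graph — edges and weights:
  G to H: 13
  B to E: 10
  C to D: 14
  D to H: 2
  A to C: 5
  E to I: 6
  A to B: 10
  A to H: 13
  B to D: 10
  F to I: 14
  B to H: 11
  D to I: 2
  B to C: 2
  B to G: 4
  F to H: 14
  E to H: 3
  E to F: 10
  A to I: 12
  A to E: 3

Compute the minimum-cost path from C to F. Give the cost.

18

Comparing a few candidate routes:
C - B - E - F: 2 + 10 + 10 = 22
C - A - E - H - F: 5 + 3 + 3 + 14 = 25
C - A - E - F: 5 + 3 + 10 = 18
C - B - H - E - F: 2 + 11 + 3 + 10 = 26
C - B - A - E - F: 2 + 10 + 3 + 10 = 25
Shortest: 18.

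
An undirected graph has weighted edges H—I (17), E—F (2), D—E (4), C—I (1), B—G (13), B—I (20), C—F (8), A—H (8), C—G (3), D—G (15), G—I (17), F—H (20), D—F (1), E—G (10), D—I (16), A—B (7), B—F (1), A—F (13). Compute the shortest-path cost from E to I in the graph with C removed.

Checking several routes:
E - D - F - B - I: 4 + 1 + 1 + 20 = 26
E - D - I: 4 + 16 = 20
E - F - B - I: 2 + 1 + 20 = 23
E - F - D - I: 2 + 1 + 16 = 19
E - F - B - G - I: 2 + 1 + 13 + 17 = 33
E - G - I: 10 + 17 = 27
Best route has total 19.

19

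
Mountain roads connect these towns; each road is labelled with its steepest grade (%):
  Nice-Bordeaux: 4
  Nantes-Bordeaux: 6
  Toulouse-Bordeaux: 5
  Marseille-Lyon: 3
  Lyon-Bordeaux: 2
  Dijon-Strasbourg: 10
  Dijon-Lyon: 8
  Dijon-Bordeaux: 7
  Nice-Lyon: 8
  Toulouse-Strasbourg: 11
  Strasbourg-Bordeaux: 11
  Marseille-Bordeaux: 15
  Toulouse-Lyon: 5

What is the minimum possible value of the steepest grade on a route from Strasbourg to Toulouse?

Checking several routes:
Strasbourg → Dijon → Bordeaux → Nice → Lyon → Toulouse: max(10, 7, 4, 8, 5) = 10
Strasbourg → Dijon → Lyon → Nice → Bordeaux → Toulouse: max(10, 8, 8, 4, 5) = 10
Strasbourg → Dijon → Lyon → Toulouse: max(10, 8, 5) = 10
Strasbourg → Dijon → Bordeaux → Toulouse: max(10, 7, 5) = 10
Strasbourg → Dijon → Bordeaux → Lyon → Toulouse: max(10, 7, 2, 5) = 10
The minimum achievable maximum is 10%.

10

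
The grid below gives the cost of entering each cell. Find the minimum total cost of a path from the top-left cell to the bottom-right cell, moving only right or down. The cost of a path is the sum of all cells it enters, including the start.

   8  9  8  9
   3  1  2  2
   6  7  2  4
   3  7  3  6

25

Take r0c0 -> r1c0 -> r1c1 -> r1c2 -> r2c2 -> r3c2 -> r3c3 for a total of 8 + 3 + 1 + 2 + 2 + 3 + 6 = 25.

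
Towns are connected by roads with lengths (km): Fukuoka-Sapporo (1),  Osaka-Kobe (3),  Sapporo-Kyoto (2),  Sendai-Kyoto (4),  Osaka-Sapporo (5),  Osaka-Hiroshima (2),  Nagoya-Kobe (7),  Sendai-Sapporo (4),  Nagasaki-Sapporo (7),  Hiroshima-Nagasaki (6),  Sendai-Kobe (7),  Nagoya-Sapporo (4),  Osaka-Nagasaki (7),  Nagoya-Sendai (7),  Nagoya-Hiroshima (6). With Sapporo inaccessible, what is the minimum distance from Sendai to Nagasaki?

17

Some routes from Sendai to Nagasaki avoiding Sapporo:
Sendai→Kobe→Osaka→Hiroshima→Nagasaki: 7 + 3 + 2 + 6 = 18
Sendai→Nagoya→Hiroshima→Nagasaki: 7 + 6 + 6 = 19
Sendai→Nagoya→Hiroshima→Osaka→Nagasaki: 7 + 6 + 2 + 7 = 22
Sendai→Kobe→Osaka→Nagasaki: 7 + 3 + 7 = 17
Sendai→Nagoya→Kobe→Osaka→Nagasaki: 7 + 7 + 3 + 7 = 24
Best route has total 17 km.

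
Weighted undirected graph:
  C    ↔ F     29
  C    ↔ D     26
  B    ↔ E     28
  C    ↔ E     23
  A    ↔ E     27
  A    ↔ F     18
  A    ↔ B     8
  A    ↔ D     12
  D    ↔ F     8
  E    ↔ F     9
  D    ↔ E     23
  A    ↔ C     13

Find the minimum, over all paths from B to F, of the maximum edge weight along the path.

12

A few of the B→F routes:
B -> A -> D -> F: max(8, 12, 8) = 12
B -> A -> D -> E -> F: max(8, 12, 23, 9) = 23
B -> A -> F: max(8, 18) = 18
Best route has worst link 12.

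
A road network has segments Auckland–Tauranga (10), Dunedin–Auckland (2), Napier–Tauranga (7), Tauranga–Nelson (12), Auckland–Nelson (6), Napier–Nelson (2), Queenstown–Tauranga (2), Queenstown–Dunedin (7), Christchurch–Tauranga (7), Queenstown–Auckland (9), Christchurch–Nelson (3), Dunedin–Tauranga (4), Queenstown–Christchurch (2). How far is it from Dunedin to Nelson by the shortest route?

Some routes from Dunedin to Nelson:
Dunedin → Tauranga → Napier → Nelson: 4 + 7 + 2 = 13
Dunedin → Tauranga → Christchurch → Nelson: 4 + 7 + 3 = 14
Dunedin → Auckland → Nelson: 2 + 6 = 8
Dunedin → Queenstown → Christchurch → Nelson: 7 + 2 + 3 = 12
Dunedin → Tauranga → Queenstown → Christchurch → Nelson: 4 + 2 + 2 + 3 = 11
Best route has total 8 km.

8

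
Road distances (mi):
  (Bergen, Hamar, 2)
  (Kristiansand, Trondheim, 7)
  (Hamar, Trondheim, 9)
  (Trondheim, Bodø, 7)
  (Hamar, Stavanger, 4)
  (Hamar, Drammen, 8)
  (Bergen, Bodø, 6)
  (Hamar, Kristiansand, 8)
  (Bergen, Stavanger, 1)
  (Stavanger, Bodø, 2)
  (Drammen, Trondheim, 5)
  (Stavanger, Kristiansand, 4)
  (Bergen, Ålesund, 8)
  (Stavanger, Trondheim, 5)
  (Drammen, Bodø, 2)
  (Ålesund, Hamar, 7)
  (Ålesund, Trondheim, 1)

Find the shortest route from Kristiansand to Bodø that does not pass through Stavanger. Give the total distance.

14

Comparing a few candidate routes:
Kristiansand-Hamar-Bergen-Bodø: 8 + 2 + 6 = 16
Kristiansand-Trondheim-Ålesund-Bergen-Bodø: 7 + 1 + 8 + 6 = 22
Kristiansand-Hamar-Ålesund-Trondheim-Bodø: 8 + 7 + 1 + 7 = 23
Kristiansand-Trondheim-Drammen-Bodø: 7 + 5 + 2 = 14
Kristiansand-Trondheim-Bodø: 7 + 7 = 14
Kristiansand-Hamar-Drammen-Bodø: 8 + 8 + 2 = 18
Shortest: 14 mi.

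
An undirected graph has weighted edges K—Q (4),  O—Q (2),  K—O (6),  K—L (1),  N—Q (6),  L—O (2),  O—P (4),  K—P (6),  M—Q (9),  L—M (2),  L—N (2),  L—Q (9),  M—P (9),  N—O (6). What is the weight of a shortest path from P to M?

8

Comparing a few candidate routes:
P → O → N → L → M: 4 + 6 + 2 + 2 = 14
P → K → L → M: 6 + 1 + 2 = 9
P → O → Q → K → L → M: 4 + 2 + 4 + 1 + 2 = 13
P → O → K → L → M: 4 + 6 + 1 + 2 = 13
P → O → L → M: 4 + 2 + 2 = 8
P → M: 9
Best route has total 8.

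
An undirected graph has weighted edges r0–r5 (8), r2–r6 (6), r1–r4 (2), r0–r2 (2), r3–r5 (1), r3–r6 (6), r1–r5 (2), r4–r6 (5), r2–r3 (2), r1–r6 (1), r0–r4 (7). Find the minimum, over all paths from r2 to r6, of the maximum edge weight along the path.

2

Some routes from r2 to r6:
r2 → r3 → r5 → r1 → r6: max(2, 1, 2, 1) = 2
r2 → r6: max(6) = 6
r2 → r3 → r6: max(2, 6) = 6
r2 → r3 → r5 → r1 → r4 → r6: max(2, 1, 2, 2, 5) = 5
Smallest bottleneck: 2.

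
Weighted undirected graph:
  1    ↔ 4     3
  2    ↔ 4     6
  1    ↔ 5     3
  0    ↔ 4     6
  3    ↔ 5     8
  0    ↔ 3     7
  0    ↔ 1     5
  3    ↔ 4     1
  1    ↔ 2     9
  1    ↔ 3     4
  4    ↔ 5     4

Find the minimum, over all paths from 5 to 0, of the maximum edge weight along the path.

Some routes from 5 to 0:
5-1-4-0: max(3, 3, 6) = 6
5-1-3-4-0: max(3, 4, 1, 6) = 6
5-4-3-1-0: max(4, 1, 4, 5) = 5
5-1-0: max(3, 5) = 5
5-4-1-0: max(4, 3, 5) = 5
Smallest bottleneck: 5.

5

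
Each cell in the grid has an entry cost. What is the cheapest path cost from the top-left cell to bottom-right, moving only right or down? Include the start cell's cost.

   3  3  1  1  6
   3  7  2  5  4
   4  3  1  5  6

Take r0c0 -> r0c1 -> r0c2 -> r1c2 -> r2c2 -> r2c3 -> r2c4 for a total of 3 + 3 + 1 + 2 + 1 + 5 + 6 = 21.
(Top row then right column would cost 24.)

21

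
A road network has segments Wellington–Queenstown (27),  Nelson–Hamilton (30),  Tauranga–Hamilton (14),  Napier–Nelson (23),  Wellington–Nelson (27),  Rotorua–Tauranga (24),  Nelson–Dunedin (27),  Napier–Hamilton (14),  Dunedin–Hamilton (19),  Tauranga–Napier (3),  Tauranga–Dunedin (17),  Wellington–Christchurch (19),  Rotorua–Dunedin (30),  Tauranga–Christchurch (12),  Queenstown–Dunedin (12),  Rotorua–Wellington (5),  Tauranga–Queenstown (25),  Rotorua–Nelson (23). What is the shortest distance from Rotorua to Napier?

27

Comparing a few candidate routes:
Rotorua→Dunedin→Tauranga→Napier: 30 + 17 + 3 = 50
Rotorua→Nelson→Napier: 23 + 23 = 46
Rotorua→Wellington→Christchurch→Tauranga→Napier: 5 + 19 + 12 + 3 = 39
Rotorua→Tauranga→Napier: 24 + 3 = 27
Rotorua→Tauranga→Hamilton→Napier: 24 + 14 + 14 = 52
Shortest: 27 mi.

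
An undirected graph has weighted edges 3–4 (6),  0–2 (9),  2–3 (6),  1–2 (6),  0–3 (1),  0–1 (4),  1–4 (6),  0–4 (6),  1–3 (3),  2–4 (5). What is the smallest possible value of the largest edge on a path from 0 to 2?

A few of the 0→2 routes:
0 -> 1 -> 3 -> 4 -> 2: max(4, 3, 6, 5) = 6
0 -> 4 -> 1 -> 2: max(6, 6, 6) = 6
0 -> 1 -> 2: max(4, 6) = 6
0 -> 1 -> 4 -> 2: max(4, 6, 5) = 6
0 -> 1 -> 3 -> 2: max(4, 3, 6) = 6
0 -> 1 -> 4 -> 3 -> 2: max(4, 6, 6, 6) = 6
Smallest bottleneck: 6.

6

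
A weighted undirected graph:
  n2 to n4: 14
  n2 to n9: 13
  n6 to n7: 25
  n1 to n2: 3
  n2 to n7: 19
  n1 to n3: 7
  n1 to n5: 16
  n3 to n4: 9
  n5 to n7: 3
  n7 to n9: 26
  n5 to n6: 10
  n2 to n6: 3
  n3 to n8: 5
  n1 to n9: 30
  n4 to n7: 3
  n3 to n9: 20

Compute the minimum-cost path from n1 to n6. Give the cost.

Checking several routes:
n1→n2→n6: 3 + 3 = 6
n1→n5→n6: 16 + 10 = 26
n1→n3→n4→n7→n5→n6: 7 + 9 + 3 + 3 + 10 = 32
n1→n2→n7→n5→n6: 3 + 19 + 3 + 10 = 35
n1→n2→n4→n7→n5→n6: 3 + 14 + 3 + 3 + 10 = 33
n1→n3→n4→n2→n6: 7 + 9 + 14 + 3 = 33
Shortest: 6.

6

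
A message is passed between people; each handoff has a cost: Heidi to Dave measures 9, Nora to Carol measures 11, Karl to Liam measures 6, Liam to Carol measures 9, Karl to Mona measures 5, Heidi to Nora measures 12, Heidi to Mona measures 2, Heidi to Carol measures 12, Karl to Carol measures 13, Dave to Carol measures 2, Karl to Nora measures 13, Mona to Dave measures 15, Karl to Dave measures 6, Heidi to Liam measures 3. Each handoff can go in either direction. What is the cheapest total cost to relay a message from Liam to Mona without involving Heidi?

11

Comparing a few candidate routes:
Liam → Karl → Dave → Mona: 6 + 6 + 15 = 27
Liam → Carol → Dave → Mona: 9 + 2 + 15 = 26
Liam → Karl → Mona: 6 + 5 = 11
Liam → Karl → Carol → Dave → Mona: 6 + 13 + 2 + 15 = 36
Liam → Carol → Dave → Karl → Mona: 9 + 2 + 6 + 5 = 22
Liam → Carol → Karl → Mona: 9 + 13 + 5 = 27
Shortest: 11.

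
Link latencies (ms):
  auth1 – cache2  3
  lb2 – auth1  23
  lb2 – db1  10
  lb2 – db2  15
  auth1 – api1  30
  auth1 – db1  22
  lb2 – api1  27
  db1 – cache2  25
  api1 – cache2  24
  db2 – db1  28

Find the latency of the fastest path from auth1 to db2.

A few of the auth1→db2 routes:
auth1 - cache2 - db1 - db2: 3 + 25 + 28 = 56
auth1 - lb2 - db2: 23 + 15 = 38
auth1 - db1 - lb2 - db2: 22 + 10 + 15 = 47
auth1 - cache2 - db1 - lb2 - db2: 3 + 25 + 10 + 15 = 53
auth1 - db1 - db2: 22 + 28 = 50
Best route has total 38 ms.

38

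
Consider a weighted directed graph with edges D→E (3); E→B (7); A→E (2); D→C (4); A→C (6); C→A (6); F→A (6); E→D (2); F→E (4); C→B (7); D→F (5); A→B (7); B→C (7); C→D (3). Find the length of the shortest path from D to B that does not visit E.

Some routes from D to B avoiding E:
D - F - A - B: 5 + 6 + 7 = 18
D - C - B: 4 + 7 = 11
D - C - A - B: 4 + 6 + 7 = 17
Shortest: 11.

11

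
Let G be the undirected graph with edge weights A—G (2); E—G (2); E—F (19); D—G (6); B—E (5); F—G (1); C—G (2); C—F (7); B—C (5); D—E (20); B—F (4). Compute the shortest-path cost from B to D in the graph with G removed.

25

Candidate routes:
B - E - D: 5 + 20 = 25
B - C - F - E - D: 5 + 7 + 19 + 20 = 51
B - F - E - D: 4 + 19 + 20 = 43
The minimum is 25.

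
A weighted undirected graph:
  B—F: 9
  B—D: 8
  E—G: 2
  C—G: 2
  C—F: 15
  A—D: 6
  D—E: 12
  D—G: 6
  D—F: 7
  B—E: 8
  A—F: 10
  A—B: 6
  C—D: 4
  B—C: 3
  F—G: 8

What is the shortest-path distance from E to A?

13

A few of the E→A routes:
E→D→A: 12 + 6 = 18
E→G→C→B→A: 2 + 2 + 3 + 6 = 13
E→G→D→A: 2 + 6 + 6 = 14
E→G→C→D→A: 2 + 2 + 4 + 6 = 14
E→B→A: 8 + 6 = 14
Shortest: 13.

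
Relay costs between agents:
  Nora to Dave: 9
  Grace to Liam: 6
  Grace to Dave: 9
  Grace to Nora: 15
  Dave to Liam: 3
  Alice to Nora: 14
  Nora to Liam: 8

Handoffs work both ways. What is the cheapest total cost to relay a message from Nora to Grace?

A few of the Nora→Grace routes:
Nora -> Grace: 15
Nora -> Dave -> Liam -> Grace: 9 + 3 + 6 = 18
Nora -> Liam -> Grace: 8 + 6 = 14
The minimum is 14.

14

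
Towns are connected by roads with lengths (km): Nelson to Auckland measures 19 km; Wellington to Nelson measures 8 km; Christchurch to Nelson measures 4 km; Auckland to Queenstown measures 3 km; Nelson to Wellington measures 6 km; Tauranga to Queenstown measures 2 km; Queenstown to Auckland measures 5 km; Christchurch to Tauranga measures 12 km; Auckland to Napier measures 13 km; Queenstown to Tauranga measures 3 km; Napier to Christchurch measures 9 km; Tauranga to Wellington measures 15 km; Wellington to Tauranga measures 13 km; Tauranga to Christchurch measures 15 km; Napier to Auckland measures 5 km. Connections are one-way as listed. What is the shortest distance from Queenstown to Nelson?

Candidate routes:
Queenstown→Tauranga→Wellington→Nelson: 3 + 15 + 8 = 26
Queenstown→Auckland→Napier→Christchurch→Tauranga→Wellington→Nelson: 5 + 13 + 9 + 12 + 15 + 8 = 62
Queenstown→Auckland→Napier→Christchurch→Nelson: 5 + 13 + 9 + 4 = 31
Queenstown→Tauranga→Christchurch→Nelson: 3 + 15 + 4 = 22
Best route has total 22 km.

22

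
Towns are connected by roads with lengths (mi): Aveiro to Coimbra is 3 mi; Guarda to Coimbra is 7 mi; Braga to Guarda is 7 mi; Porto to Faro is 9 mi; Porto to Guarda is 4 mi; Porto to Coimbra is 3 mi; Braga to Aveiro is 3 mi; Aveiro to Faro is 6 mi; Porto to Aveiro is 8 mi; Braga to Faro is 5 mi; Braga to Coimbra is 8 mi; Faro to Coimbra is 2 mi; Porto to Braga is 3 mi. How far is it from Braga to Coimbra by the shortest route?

6

A few of the Braga→Coimbra routes:
Braga - Faro - Coimbra: 5 + 2 = 7
Braga - Porto - Coimbra: 3 + 3 = 6
Braga - Coimbra: 8
Braga - Aveiro - Coimbra: 3 + 3 = 6
Braga - Aveiro - Faro - Coimbra: 3 + 6 + 2 = 11
The minimum is 6 mi.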